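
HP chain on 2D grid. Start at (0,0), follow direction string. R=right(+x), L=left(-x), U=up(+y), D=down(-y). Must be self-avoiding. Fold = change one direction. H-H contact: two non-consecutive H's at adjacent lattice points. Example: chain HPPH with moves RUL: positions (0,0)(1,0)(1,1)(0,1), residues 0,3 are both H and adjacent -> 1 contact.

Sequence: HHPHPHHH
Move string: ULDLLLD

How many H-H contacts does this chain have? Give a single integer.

Answer: 1

Derivation:
Positions: [(0, 0), (0, 1), (-1, 1), (-1, 0), (-2, 0), (-3, 0), (-4, 0), (-4, -1)]
H-H contact: residue 0 @(0,0) - residue 3 @(-1, 0)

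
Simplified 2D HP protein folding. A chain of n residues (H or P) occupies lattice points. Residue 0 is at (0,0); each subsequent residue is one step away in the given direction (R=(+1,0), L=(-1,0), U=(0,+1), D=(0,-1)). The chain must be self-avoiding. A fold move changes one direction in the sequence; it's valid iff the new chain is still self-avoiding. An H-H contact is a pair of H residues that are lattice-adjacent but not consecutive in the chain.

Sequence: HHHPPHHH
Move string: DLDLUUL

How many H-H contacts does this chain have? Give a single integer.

Answer: 1

Derivation:
Positions: [(0, 0), (0, -1), (-1, -1), (-1, -2), (-2, -2), (-2, -1), (-2, 0), (-3, 0)]
H-H contact: residue 2 @(-1,-1) - residue 5 @(-2, -1)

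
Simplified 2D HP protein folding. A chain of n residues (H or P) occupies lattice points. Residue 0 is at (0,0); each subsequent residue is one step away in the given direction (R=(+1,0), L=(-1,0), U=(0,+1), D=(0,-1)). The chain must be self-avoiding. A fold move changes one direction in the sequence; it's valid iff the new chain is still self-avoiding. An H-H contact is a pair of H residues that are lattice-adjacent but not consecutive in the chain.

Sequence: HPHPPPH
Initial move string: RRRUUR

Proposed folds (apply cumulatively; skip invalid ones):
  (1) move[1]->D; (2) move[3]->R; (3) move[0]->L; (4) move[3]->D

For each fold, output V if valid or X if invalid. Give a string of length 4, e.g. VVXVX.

Initial: RRRUUR -> [(0, 0), (1, 0), (2, 0), (3, 0), (3, 1), (3, 2), (4, 2)]
Fold 1: move[1]->D => RDRUUR VALID
Fold 2: move[3]->R => RDRRUR VALID
Fold 3: move[0]->L => LDRRUR VALID
Fold 4: move[3]->D => LDRDUR INVALID (collision), skipped

Answer: VVVX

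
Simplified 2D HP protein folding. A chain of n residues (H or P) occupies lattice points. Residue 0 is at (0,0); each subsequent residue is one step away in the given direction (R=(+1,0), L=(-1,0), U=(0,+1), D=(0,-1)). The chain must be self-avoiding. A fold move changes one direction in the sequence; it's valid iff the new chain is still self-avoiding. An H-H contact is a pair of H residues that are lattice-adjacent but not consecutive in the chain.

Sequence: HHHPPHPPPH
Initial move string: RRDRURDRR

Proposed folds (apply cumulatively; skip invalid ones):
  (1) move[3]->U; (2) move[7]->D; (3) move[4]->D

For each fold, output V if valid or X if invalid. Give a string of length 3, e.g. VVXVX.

Initial: RRDRURDRR -> [(0, 0), (1, 0), (2, 0), (2, -1), (3, -1), (3, 0), (4, 0), (4, -1), (5, -1), (6, -1)]
Fold 1: move[3]->U => RRDUURDRR INVALID (collision), skipped
Fold 2: move[7]->D => RRDRURDDR VALID
Fold 3: move[4]->D => RRDRDRDDR VALID

Answer: XVV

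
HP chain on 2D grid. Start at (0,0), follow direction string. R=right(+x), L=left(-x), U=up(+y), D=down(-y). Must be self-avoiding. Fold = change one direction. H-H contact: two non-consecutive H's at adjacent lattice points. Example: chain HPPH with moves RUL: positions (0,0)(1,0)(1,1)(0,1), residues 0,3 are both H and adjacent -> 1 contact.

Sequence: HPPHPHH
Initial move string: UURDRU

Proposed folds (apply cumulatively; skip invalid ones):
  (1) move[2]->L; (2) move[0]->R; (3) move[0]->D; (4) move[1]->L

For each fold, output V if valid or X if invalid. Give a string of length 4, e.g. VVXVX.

Answer: XVXX

Derivation:
Initial: UURDRU -> [(0, 0), (0, 1), (0, 2), (1, 2), (1, 1), (2, 1), (2, 2)]
Fold 1: move[2]->L => UULDRU INVALID (collision), skipped
Fold 2: move[0]->R => RURDRU VALID
Fold 3: move[0]->D => DURDRU INVALID (collision), skipped
Fold 4: move[1]->L => RLRDRU INVALID (collision), skipped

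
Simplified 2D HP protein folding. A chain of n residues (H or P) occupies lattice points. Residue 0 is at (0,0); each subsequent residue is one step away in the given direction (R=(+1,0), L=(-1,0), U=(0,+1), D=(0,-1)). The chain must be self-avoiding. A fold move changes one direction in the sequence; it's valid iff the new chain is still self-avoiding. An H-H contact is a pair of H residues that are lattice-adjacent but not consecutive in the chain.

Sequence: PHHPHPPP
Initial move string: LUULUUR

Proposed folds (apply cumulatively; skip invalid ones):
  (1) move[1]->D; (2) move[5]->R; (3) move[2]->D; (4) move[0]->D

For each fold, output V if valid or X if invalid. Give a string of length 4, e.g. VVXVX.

Answer: XVXX

Derivation:
Initial: LUULUUR -> [(0, 0), (-1, 0), (-1, 1), (-1, 2), (-2, 2), (-2, 3), (-2, 4), (-1, 4)]
Fold 1: move[1]->D => LDULUUR INVALID (collision), skipped
Fold 2: move[5]->R => LUULURR VALID
Fold 3: move[2]->D => LUDLURR INVALID (collision), skipped
Fold 4: move[0]->D => DUULURR INVALID (collision), skipped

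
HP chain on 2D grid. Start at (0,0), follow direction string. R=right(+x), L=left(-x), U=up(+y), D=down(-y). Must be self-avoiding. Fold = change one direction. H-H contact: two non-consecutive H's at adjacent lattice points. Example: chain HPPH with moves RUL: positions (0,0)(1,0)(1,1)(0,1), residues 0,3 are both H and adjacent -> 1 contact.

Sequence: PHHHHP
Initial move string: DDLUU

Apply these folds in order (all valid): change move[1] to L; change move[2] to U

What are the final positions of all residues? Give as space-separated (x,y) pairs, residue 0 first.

Answer: (0,0) (0,-1) (-1,-1) (-1,0) (-1,1) (-1,2)

Derivation:
Initial moves: DDLUU
Fold: move[1]->L => DLLUU (positions: [(0, 0), (0, -1), (-1, -1), (-2, -1), (-2, 0), (-2, 1)])
Fold: move[2]->U => DLUUU (positions: [(0, 0), (0, -1), (-1, -1), (-1, 0), (-1, 1), (-1, 2)])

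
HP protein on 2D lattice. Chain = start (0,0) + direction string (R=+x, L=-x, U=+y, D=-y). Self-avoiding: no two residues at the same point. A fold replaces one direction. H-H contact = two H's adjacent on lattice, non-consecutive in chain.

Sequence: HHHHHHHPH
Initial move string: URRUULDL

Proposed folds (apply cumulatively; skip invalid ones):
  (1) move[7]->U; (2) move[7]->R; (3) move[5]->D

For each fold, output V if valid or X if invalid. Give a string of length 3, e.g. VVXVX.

Initial: URRUULDL -> [(0, 0), (0, 1), (1, 1), (2, 1), (2, 2), (2, 3), (1, 3), (1, 2), (0, 2)]
Fold 1: move[7]->U => URRUULDU INVALID (collision), skipped
Fold 2: move[7]->R => URRUULDR INVALID (collision), skipped
Fold 3: move[5]->D => URRUUDDL INVALID (collision), skipped

Answer: XXX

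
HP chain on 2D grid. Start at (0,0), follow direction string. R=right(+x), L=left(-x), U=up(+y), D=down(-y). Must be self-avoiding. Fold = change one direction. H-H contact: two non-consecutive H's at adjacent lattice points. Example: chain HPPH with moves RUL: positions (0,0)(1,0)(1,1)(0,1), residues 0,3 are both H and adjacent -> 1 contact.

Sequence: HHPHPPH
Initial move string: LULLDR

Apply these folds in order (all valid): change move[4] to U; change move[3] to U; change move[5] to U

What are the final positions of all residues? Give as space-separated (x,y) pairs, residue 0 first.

Initial moves: LULLDR
Fold: move[4]->U => LULLUR (positions: [(0, 0), (-1, 0), (-1, 1), (-2, 1), (-3, 1), (-3, 2), (-2, 2)])
Fold: move[3]->U => LULUUR (positions: [(0, 0), (-1, 0), (-1, 1), (-2, 1), (-2, 2), (-2, 3), (-1, 3)])
Fold: move[5]->U => LULUUU (positions: [(0, 0), (-1, 0), (-1, 1), (-2, 1), (-2, 2), (-2, 3), (-2, 4)])

Answer: (0,0) (-1,0) (-1,1) (-2,1) (-2,2) (-2,3) (-2,4)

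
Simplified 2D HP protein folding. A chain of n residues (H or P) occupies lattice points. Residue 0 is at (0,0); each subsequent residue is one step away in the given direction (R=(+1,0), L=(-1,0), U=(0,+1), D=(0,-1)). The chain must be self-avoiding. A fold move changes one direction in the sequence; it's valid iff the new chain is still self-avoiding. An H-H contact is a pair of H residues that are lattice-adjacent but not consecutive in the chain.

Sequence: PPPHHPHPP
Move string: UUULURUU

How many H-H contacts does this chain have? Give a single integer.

Answer: 1

Derivation:
Positions: [(0, 0), (0, 1), (0, 2), (0, 3), (-1, 3), (-1, 4), (0, 4), (0, 5), (0, 6)]
H-H contact: residue 3 @(0,3) - residue 6 @(0, 4)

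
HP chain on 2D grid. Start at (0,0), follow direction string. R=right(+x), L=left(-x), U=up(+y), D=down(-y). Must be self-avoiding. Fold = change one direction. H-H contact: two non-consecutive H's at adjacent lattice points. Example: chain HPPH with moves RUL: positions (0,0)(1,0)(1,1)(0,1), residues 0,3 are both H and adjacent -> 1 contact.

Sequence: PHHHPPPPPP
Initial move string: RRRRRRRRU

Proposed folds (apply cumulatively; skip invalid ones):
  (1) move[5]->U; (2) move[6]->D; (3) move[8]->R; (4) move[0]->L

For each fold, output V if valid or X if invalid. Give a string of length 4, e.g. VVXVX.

Initial: RRRRRRRRU -> [(0, 0), (1, 0), (2, 0), (3, 0), (4, 0), (5, 0), (6, 0), (7, 0), (8, 0), (8, 1)]
Fold 1: move[5]->U => RRRRRURRU VALID
Fold 2: move[6]->D => RRRRRUDRU INVALID (collision), skipped
Fold 3: move[8]->R => RRRRRURRR VALID
Fold 4: move[0]->L => LRRRRURRR INVALID (collision), skipped

Answer: VXVX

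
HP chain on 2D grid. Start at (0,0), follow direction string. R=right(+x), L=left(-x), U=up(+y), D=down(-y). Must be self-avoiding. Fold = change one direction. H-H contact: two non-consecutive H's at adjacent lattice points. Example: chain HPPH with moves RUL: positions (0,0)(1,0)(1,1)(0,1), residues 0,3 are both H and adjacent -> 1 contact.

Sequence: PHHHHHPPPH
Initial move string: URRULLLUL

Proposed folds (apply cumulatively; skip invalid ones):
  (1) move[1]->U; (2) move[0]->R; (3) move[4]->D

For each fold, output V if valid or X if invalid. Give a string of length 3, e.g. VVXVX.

Initial: URRULLLUL -> [(0, 0), (0, 1), (1, 1), (2, 1), (2, 2), (1, 2), (0, 2), (-1, 2), (-1, 3), (-2, 3)]
Fold 1: move[1]->U => UURULLLUL VALID
Fold 2: move[0]->R => RURULLLUL VALID
Fold 3: move[4]->D => RURUDLLUL INVALID (collision), skipped

Answer: VVX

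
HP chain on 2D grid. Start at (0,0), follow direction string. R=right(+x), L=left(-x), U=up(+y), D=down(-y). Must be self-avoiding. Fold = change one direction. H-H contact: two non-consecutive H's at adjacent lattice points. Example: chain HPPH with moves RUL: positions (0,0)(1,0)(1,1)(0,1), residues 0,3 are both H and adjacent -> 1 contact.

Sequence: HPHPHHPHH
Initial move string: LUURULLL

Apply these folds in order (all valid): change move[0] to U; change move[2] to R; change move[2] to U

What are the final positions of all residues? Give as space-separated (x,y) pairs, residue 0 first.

Answer: (0,0) (0,1) (0,2) (0,3) (1,3) (1,4) (0,4) (-1,4) (-2,4)

Derivation:
Initial moves: LUURULLL
Fold: move[0]->U => UUURULLL (positions: [(0, 0), (0, 1), (0, 2), (0, 3), (1, 3), (1, 4), (0, 4), (-1, 4), (-2, 4)])
Fold: move[2]->R => UURRULLL (positions: [(0, 0), (0, 1), (0, 2), (1, 2), (2, 2), (2, 3), (1, 3), (0, 3), (-1, 3)])
Fold: move[2]->U => UUURULLL (positions: [(0, 0), (0, 1), (0, 2), (0, 3), (1, 3), (1, 4), (0, 4), (-1, 4), (-2, 4)])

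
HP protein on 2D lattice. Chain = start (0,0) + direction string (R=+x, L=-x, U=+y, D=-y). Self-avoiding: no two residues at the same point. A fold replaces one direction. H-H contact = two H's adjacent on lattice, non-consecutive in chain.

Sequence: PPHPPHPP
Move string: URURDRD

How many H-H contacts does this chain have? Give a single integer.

Positions: [(0, 0), (0, 1), (1, 1), (1, 2), (2, 2), (2, 1), (3, 1), (3, 0)]
H-H contact: residue 2 @(1,1) - residue 5 @(2, 1)

Answer: 1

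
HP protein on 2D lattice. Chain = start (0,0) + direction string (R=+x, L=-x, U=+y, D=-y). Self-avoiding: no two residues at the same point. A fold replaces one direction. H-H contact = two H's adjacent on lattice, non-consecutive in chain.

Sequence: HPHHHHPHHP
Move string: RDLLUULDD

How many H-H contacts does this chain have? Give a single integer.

Positions: [(0, 0), (1, 0), (1, -1), (0, -1), (-1, -1), (-1, 0), (-1, 1), (-2, 1), (-2, 0), (-2, -1)]
H-H contact: residue 0 @(0,0) - residue 5 @(-1, 0)
H-H contact: residue 0 @(0,0) - residue 3 @(0, -1)
H-H contact: residue 5 @(-1,0) - residue 8 @(-2, 0)

Answer: 3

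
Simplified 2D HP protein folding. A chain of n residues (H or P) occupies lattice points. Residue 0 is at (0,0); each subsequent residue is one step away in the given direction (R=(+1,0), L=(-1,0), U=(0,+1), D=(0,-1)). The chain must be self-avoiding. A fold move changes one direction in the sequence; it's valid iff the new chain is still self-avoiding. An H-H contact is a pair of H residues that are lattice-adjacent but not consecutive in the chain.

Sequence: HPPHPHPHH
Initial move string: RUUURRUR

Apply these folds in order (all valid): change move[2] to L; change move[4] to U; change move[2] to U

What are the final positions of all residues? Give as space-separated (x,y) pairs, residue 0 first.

Answer: (0,0) (1,0) (1,1) (1,2) (1,3) (1,4) (2,4) (2,5) (3,5)

Derivation:
Initial moves: RUUURRUR
Fold: move[2]->L => RULURRUR (positions: [(0, 0), (1, 0), (1, 1), (0, 1), (0, 2), (1, 2), (2, 2), (2, 3), (3, 3)])
Fold: move[4]->U => RULUURUR (positions: [(0, 0), (1, 0), (1, 1), (0, 1), (0, 2), (0, 3), (1, 3), (1, 4), (2, 4)])
Fold: move[2]->U => RUUUURUR (positions: [(0, 0), (1, 0), (1, 1), (1, 2), (1, 3), (1, 4), (2, 4), (2, 5), (3, 5)])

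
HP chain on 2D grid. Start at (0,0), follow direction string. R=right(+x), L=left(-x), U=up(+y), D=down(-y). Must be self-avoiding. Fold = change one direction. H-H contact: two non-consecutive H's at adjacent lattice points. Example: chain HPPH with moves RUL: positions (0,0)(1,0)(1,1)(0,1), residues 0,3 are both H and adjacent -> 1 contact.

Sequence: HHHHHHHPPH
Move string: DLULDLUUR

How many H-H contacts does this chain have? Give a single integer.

Answer: 3

Derivation:
Positions: [(0, 0), (0, -1), (-1, -1), (-1, 0), (-2, 0), (-2, -1), (-3, -1), (-3, 0), (-3, 1), (-2, 1)]
H-H contact: residue 0 @(0,0) - residue 3 @(-1, 0)
H-H contact: residue 2 @(-1,-1) - residue 5 @(-2, -1)
H-H contact: residue 4 @(-2,0) - residue 9 @(-2, 1)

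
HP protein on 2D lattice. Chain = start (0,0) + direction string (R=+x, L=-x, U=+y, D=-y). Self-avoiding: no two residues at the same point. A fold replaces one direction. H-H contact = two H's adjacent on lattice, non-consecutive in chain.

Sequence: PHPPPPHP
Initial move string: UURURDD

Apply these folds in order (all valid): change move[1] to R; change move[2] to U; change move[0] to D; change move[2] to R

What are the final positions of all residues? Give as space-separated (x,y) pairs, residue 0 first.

Answer: (0,0) (0,-1) (1,-1) (2,-1) (2,0) (3,0) (3,-1) (3,-2)

Derivation:
Initial moves: UURURDD
Fold: move[1]->R => URRURDD (positions: [(0, 0), (0, 1), (1, 1), (2, 1), (2, 2), (3, 2), (3, 1), (3, 0)])
Fold: move[2]->U => URUURDD (positions: [(0, 0), (0, 1), (1, 1), (1, 2), (1, 3), (2, 3), (2, 2), (2, 1)])
Fold: move[0]->D => DRUURDD (positions: [(0, 0), (0, -1), (1, -1), (1, 0), (1, 1), (2, 1), (2, 0), (2, -1)])
Fold: move[2]->R => DRRURDD (positions: [(0, 0), (0, -1), (1, -1), (2, -1), (2, 0), (3, 0), (3, -1), (3, -2)])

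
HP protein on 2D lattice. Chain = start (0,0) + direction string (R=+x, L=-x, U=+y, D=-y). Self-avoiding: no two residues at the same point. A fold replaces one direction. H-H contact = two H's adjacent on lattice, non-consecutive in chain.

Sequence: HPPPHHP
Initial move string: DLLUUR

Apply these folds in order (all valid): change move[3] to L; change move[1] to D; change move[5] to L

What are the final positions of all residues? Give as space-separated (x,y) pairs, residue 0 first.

Answer: (0,0) (0,-1) (0,-2) (-1,-2) (-2,-2) (-2,-1) (-3,-1)

Derivation:
Initial moves: DLLUUR
Fold: move[3]->L => DLLLUR (positions: [(0, 0), (0, -1), (-1, -1), (-2, -1), (-3, -1), (-3, 0), (-2, 0)])
Fold: move[1]->D => DDLLUR (positions: [(0, 0), (0, -1), (0, -2), (-1, -2), (-2, -2), (-2, -1), (-1, -1)])
Fold: move[5]->L => DDLLUL (positions: [(0, 0), (0, -1), (0, -2), (-1, -2), (-2, -2), (-2, -1), (-3, -1)])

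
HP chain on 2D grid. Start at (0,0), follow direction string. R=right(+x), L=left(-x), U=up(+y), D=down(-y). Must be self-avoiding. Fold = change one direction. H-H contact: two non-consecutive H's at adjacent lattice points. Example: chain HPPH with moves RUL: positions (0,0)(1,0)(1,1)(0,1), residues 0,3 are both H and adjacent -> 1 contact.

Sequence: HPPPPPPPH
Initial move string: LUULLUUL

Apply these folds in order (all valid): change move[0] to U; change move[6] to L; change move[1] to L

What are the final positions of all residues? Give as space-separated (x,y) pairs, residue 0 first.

Answer: (0,0) (0,1) (-1,1) (-1,2) (-2,2) (-3,2) (-3,3) (-4,3) (-5,3)

Derivation:
Initial moves: LUULLUUL
Fold: move[0]->U => UUULLUUL (positions: [(0, 0), (0, 1), (0, 2), (0, 3), (-1, 3), (-2, 3), (-2, 4), (-2, 5), (-3, 5)])
Fold: move[6]->L => UUULLULL (positions: [(0, 0), (0, 1), (0, 2), (0, 3), (-1, 3), (-2, 3), (-2, 4), (-3, 4), (-4, 4)])
Fold: move[1]->L => ULULLULL (positions: [(0, 0), (0, 1), (-1, 1), (-1, 2), (-2, 2), (-3, 2), (-3, 3), (-4, 3), (-5, 3)])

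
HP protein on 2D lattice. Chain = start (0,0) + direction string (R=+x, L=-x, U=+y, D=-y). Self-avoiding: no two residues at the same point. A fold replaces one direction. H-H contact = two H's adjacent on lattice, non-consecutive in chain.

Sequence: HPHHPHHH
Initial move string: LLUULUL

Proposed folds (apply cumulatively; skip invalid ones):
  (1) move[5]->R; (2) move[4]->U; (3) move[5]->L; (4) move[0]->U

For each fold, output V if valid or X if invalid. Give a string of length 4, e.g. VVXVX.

Initial: LLUULUL -> [(0, 0), (-1, 0), (-2, 0), (-2, 1), (-2, 2), (-3, 2), (-3, 3), (-4, 3)]
Fold 1: move[5]->R => LLUULRL INVALID (collision), skipped
Fold 2: move[4]->U => LLUUUUL VALID
Fold 3: move[5]->L => LLUUULL VALID
Fold 4: move[0]->U => ULUUULL VALID

Answer: XVVV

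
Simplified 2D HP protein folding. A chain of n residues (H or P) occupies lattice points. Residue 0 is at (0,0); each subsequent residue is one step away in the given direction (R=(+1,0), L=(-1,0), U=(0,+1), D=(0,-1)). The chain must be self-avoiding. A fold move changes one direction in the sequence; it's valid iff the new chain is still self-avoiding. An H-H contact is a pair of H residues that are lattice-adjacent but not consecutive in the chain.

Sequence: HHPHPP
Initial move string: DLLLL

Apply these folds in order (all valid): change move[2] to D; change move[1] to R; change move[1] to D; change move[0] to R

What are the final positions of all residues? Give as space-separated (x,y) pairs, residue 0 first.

Initial moves: DLLLL
Fold: move[2]->D => DLDLL (positions: [(0, 0), (0, -1), (-1, -1), (-1, -2), (-2, -2), (-3, -2)])
Fold: move[1]->R => DRDLL (positions: [(0, 0), (0, -1), (1, -1), (1, -2), (0, -2), (-1, -2)])
Fold: move[1]->D => DDDLL (positions: [(0, 0), (0, -1), (0, -2), (0, -3), (-1, -3), (-2, -3)])
Fold: move[0]->R => RDDLL (positions: [(0, 0), (1, 0), (1, -1), (1, -2), (0, -2), (-1, -2)])

Answer: (0,0) (1,0) (1,-1) (1,-2) (0,-2) (-1,-2)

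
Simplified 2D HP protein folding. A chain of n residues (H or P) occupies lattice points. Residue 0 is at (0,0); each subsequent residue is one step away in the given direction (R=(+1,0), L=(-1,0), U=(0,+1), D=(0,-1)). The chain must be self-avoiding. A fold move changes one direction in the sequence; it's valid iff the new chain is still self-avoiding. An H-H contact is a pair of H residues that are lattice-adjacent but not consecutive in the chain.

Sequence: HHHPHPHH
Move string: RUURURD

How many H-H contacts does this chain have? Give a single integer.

Positions: [(0, 0), (1, 0), (1, 1), (1, 2), (2, 2), (2, 3), (3, 3), (3, 2)]
H-H contact: residue 4 @(2,2) - residue 7 @(3, 2)

Answer: 1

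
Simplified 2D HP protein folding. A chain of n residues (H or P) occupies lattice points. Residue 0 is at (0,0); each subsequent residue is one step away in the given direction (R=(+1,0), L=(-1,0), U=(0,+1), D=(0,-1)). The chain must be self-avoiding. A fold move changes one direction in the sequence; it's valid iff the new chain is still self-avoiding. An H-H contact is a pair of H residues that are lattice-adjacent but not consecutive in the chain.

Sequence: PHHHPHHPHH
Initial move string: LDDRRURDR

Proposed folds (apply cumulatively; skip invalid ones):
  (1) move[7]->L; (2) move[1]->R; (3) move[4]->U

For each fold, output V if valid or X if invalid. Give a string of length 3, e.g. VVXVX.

Answer: XXX

Derivation:
Initial: LDDRRURDR -> [(0, 0), (-1, 0), (-1, -1), (-1, -2), (0, -2), (1, -2), (1, -1), (2, -1), (2, -2), (3, -2)]
Fold 1: move[7]->L => LDDRRURLR INVALID (collision), skipped
Fold 2: move[1]->R => LRDRRURDR INVALID (collision), skipped
Fold 3: move[4]->U => LDDRUURDR INVALID (collision), skipped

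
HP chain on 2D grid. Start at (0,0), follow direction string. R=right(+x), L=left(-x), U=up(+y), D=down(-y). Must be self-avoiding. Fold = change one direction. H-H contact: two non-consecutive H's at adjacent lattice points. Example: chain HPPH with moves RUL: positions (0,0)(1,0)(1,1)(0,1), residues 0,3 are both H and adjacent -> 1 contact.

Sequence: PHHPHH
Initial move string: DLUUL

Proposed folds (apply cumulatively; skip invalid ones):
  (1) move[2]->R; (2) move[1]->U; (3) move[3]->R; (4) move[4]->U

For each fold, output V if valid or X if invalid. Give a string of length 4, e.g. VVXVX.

Answer: XXXV

Derivation:
Initial: DLUUL -> [(0, 0), (0, -1), (-1, -1), (-1, 0), (-1, 1), (-2, 1)]
Fold 1: move[2]->R => DLRUL INVALID (collision), skipped
Fold 2: move[1]->U => DUUUL INVALID (collision), skipped
Fold 3: move[3]->R => DLURL INVALID (collision), skipped
Fold 4: move[4]->U => DLUUU VALID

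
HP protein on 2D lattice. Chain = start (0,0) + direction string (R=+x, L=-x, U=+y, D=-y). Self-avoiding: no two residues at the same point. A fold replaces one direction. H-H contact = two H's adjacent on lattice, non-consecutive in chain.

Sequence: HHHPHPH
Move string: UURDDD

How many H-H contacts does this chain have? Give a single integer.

Answer: 1

Derivation:
Positions: [(0, 0), (0, 1), (0, 2), (1, 2), (1, 1), (1, 0), (1, -1)]
H-H contact: residue 1 @(0,1) - residue 4 @(1, 1)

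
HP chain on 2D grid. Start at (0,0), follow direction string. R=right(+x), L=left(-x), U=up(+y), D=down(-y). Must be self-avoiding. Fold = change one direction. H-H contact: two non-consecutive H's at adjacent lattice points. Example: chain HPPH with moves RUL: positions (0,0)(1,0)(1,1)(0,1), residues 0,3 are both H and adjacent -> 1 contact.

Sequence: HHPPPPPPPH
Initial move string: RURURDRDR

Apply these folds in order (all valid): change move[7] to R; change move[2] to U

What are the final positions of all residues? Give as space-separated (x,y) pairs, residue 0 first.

Answer: (0,0) (1,0) (1,1) (1,2) (1,3) (2,3) (2,2) (3,2) (4,2) (5,2)

Derivation:
Initial moves: RURURDRDR
Fold: move[7]->R => RURURDRRR (positions: [(0, 0), (1, 0), (1, 1), (2, 1), (2, 2), (3, 2), (3, 1), (4, 1), (5, 1), (6, 1)])
Fold: move[2]->U => RUUURDRRR (positions: [(0, 0), (1, 0), (1, 1), (1, 2), (1, 3), (2, 3), (2, 2), (3, 2), (4, 2), (5, 2)])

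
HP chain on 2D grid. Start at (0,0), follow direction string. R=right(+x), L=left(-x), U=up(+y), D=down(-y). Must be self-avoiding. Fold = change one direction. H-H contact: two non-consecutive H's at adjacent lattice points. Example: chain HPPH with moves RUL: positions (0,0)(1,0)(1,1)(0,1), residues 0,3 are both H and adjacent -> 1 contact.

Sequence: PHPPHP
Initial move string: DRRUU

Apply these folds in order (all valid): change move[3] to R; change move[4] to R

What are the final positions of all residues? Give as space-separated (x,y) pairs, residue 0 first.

Initial moves: DRRUU
Fold: move[3]->R => DRRRU (positions: [(0, 0), (0, -1), (1, -1), (2, -1), (3, -1), (3, 0)])
Fold: move[4]->R => DRRRR (positions: [(0, 0), (0, -1), (1, -1), (2, -1), (3, -1), (4, -1)])

Answer: (0,0) (0,-1) (1,-1) (2,-1) (3,-1) (4,-1)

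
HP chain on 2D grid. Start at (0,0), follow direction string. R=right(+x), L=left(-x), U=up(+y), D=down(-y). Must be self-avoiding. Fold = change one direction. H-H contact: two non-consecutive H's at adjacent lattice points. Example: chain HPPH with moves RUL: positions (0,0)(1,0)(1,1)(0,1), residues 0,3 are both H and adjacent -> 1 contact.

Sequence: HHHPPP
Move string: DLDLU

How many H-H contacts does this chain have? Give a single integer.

Positions: [(0, 0), (0, -1), (-1, -1), (-1, -2), (-2, -2), (-2, -1)]
No H-H contacts found.

Answer: 0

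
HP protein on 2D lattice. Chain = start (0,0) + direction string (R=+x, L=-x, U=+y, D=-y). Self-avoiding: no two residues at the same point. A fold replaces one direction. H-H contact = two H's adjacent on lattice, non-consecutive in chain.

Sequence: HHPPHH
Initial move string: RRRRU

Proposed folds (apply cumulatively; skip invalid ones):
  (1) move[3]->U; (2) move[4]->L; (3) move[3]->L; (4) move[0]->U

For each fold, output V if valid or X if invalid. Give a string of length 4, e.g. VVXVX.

Answer: VVXV

Derivation:
Initial: RRRRU -> [(0, 0), (1, 0), (2, 0), (3, 0), (4, 0), (4, 1)]
Fold 1: move[3]->U => RRRUU VALID
Fold 2: move[4]->L => RRRUL VALID
Fold 3: move[3]->L => RRRLL INVALID (collision), skipped
Fold 4: move[0]->U => URRUL VALID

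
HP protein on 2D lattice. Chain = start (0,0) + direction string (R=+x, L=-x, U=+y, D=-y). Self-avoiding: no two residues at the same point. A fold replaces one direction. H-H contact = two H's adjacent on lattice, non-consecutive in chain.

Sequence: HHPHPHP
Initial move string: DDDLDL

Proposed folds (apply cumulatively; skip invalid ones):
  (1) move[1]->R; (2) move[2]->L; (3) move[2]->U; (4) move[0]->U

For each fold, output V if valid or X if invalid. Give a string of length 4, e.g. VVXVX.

Answer: VXXX

Derivation:
Initial: DDDLDL -> [(0, 0), (0, -1), (0, -2), (0, -3), (-1, -3), (-1, -4), (-2, -4)]
Fold 1: move[1]->R => DRDLDL VALID
Fold 2: move[2]->L => DRLLDL INVALID (collision), skipped
Fold 3: move[2]->U => DRULDL INVALID (collision), skipped
Fold 4: move[0]->U => URDLDL INVALID (collision), skipped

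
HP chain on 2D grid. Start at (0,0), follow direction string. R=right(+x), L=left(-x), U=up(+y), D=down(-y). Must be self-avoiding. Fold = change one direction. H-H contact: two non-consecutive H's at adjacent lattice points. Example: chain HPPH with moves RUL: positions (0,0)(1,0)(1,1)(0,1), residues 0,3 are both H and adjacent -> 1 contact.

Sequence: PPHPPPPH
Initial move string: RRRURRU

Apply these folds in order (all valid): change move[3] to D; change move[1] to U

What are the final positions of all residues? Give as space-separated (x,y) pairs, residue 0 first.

Answer: (0,0) (1,0) (1,1) (2,1) (2,0) (3,0) (4,0) (4,1)

Derivation:
Initial moves: RRRURRU
Fold: move[3]->D => RRRDRRU (positions: [(0, 0), (1, 0), (2, 0), (3, 0), (3, -1), (4, -1), (5, -1), (5, 0)])
Fold: move[1]->U => RURDRRU (positions: [(0, 0), (1, 0), (1, 1), (2, 1), (2, 0), (3, 0), (4, 0), (4, 1)])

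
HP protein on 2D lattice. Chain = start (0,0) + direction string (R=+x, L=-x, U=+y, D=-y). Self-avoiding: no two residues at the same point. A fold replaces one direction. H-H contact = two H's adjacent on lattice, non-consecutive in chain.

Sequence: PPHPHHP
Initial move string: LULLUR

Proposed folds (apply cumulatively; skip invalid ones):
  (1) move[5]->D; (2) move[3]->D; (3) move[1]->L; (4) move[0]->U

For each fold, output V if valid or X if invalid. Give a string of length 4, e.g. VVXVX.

Answer: XXVV

Derivation:
Initial: LULLUR -> [(0, 0), (-1, 0), (-1, 1), (-2, 1), (-3, 1), (-3, 2), (-2, 2)]
Fold 1: move[5]->D => LULLUD INVALID (collision), skipped
Fold 2: move[3]->D => LULDUR INVALID (collision), skipped
Fold 3: move[1]->L => LLLLUR VALID
Fold 4: move[0]->U => ULLLUR VALID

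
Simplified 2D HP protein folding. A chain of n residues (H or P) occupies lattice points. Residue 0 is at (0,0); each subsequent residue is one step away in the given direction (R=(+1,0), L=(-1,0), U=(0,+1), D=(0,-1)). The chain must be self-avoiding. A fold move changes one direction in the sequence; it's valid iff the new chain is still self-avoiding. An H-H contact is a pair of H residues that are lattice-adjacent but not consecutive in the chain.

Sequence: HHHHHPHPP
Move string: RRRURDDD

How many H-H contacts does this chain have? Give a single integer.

Answer: 1

Derivation:
Positions: [(0, 0), (1, 0), (2, 0), (3, 0), (3, 1), (4, 1), (4, 0), (4, -1), (4, -2)]
H-H contact: residue 3 @(3,0) - residue 6 @(4, 0)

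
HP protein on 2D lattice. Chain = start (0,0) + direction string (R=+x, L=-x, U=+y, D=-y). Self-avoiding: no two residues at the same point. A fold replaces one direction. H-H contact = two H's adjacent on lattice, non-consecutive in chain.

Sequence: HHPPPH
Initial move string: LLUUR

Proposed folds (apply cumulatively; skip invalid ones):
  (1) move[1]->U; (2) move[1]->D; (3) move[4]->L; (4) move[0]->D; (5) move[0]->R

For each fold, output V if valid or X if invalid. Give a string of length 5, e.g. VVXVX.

Initial: LLUUR -> [(0, 0), (-1, 0), (-2, 0), (-2, 1), (-2, 2), (-1, 2)]
Fold 1: move[1]->U => LUUUR VALID
Fold 2: move[1]->D => LDUUR INVALID (collision), skipped
Fold 3: move[4]->L => LUUUL VALID
Fold 4: move[0]->D => DUUUL INVALID (collision), skipped
Fold 5: move[0]->R => RUUUL VALID

Answer: VXVXV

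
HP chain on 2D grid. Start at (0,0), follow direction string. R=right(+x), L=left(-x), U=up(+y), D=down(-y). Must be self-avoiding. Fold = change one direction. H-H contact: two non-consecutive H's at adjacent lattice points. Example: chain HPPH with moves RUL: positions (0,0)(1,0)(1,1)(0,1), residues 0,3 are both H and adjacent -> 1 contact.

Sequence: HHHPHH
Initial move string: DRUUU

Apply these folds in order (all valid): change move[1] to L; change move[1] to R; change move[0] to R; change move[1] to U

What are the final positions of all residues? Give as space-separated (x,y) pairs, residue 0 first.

Answer: (0,0) (1,0) (1,1) (1,2) (1,3) (1,4)

Derivation:
Initial moves: DRUUU
Fold: move[1]->L => DLUUU (positions: [(0, 0), (0, -1), (-1, -1), (-1, 0), (-1, 1), (-1, 2)])
Fold: move[1]->R => DRUUU (positions: [(0, 0), (0, -1), (1, -1), (1, 0), (1, 1), (1, 2)])
Fold: move[0]->R => RRUUU (positions: [(0, 0), (1, 0), (2, 0), (2, 1), (2, 2), (2, 3)])
Fold: move[1]->U => RUUUU (positions: [(0, 0), (1, 0), (1, 1), (1, 2), (1, 3), (1, 4)])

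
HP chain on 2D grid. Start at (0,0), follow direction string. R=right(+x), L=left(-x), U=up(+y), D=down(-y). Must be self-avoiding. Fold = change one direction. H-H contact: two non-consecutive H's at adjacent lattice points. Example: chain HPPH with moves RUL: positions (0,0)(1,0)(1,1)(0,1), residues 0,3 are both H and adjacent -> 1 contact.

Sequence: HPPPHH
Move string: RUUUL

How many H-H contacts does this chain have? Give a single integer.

Answer: 0

Derivation:
Positions: [(0, 0), (1, 0), (1, 1), (1, 2), (1, 3), (0, 3)]
No H-H contacts found.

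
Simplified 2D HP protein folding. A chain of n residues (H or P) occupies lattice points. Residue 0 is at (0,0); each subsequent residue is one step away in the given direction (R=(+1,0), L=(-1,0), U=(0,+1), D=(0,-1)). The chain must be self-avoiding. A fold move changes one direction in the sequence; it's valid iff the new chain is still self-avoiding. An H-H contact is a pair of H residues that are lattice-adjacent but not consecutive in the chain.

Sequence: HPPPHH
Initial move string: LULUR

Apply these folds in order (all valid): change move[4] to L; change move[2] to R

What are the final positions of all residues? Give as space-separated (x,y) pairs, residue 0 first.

Answer: (0,0) (-1,0) (-1,1) (0,1) (0,2) (-1,2)

Derivation:
Initial moves: LULUR
Fold: move[4]->L => LULUL (positions: [(0, 0), (-1, 0), (-1, 1), (-2, 1), (-2, 2), (-3, 2)])
Fold: move[2]->R => LURUL (positions: [(0, 0), (-1, 0), (-1, 1), (0, 1), (0, 2), (-1, 2)])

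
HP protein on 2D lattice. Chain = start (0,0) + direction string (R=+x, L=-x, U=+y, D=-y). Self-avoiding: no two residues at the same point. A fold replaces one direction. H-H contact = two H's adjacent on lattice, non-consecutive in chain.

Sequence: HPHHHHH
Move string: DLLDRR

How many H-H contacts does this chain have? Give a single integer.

Positions: [(0, 0), (0, -1), (-1, -1), (-2, -1), (-2, -2), (-1, -2), (0, -2)]
H-H contact: residue 2 @(-1,-1) - residue 5 @(-1, -2)

Answer: 1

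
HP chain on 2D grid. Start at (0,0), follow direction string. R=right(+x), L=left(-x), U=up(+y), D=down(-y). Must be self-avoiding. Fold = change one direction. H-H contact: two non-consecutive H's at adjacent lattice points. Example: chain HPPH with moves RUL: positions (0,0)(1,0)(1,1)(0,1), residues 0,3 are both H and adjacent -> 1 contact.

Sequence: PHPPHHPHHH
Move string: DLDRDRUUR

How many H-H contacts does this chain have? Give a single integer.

Positions: [(0, 0), (0, -1), (-1, -1), (-1, -2), (0, -2), (0, -3), (1, -3), (1, -2), (1, -1), (2, -1)]
H-H contact: residue 1 @(0,-1) - residue 8 @(1, -1)
H-H contact: residue 1 @(0,-1) - residue 4 @(0, -2)
H-H contact: residue 4 @(0,-2) - residue 7 @(1, -2)

Answer: 3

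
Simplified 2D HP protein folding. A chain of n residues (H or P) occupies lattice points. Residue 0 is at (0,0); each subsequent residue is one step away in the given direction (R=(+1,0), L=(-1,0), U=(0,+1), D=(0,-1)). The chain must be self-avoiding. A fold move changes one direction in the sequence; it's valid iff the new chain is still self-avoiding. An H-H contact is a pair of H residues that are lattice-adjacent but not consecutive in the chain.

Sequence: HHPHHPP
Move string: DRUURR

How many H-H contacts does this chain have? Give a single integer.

Answer: 1

Derivation:
Positions: [(0, 0), (0, -1), (1, -1), (1, 0), (1, 1), (2, 1), (3, 1)]
H-H contact: residue 0 @(0,0) - residue 3 @(1, 0)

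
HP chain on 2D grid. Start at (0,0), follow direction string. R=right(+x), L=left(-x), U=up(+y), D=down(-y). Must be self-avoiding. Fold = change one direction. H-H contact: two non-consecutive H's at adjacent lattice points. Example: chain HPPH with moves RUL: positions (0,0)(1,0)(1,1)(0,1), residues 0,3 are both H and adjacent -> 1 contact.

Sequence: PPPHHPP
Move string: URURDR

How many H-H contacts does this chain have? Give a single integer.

Positions: [(0, 0), (0, 1), (1, 1), (1, 2), (2, 2), (2, 1), (3, 1)]
No H-H contacts found.

Answer: 0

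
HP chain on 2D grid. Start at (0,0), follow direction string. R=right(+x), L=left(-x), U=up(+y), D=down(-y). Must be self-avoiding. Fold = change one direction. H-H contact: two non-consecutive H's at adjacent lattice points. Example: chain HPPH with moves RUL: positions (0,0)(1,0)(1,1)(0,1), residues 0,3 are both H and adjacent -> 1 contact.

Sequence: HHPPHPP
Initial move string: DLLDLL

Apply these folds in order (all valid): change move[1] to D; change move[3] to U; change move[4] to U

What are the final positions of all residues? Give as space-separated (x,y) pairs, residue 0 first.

Initial moves: DLLDLL
Fold: move[1]->D => DDLDLL (positions: [(0, 0), (0, -1), (0, -2), (-1, -2), (-1, -3), (-2, -3), (-3, -3)])
Fold: move[3]->U => DDLULL (positions: [(0, 0), (0, -1), (0, -2), (-1, -2), (-1, -1), (-2, -1), (-3, -1)])
Fold: move[4]->U => DDLUUL (positions: [(0, 0), (0, -1), (0, -2), (-1, -2), (-1, -1), (-1, 0), (-2, 0)])

Answer: (0,0) (0,-1) (0,-2) (-1,-2) (-1,-1) (-1,0) (-2,0)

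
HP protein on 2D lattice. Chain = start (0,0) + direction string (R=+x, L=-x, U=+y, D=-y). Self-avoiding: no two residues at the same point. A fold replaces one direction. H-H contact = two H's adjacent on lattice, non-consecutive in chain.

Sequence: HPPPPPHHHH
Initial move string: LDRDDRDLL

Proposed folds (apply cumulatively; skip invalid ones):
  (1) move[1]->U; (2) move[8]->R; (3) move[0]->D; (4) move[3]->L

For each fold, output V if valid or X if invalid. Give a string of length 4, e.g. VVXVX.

Answer: XXVX

Derivation:
Initial: LDRDDRDLL -> [(0, 0), (-1, 0), (-1, -1), (0, -1), (0, -2), (0, -3), (1, -3), (1, -4), (0, -4), (-1, -4)]
Fold 1: move[1]->U => LURDDRDLL INVALID (collision), skipped
Fold 2: move[8]->R => LDRDDRDLR INVALID (collision), skipped
Fold 3: move[0]->D => DDRDDRDLL VALID
Fold 4: move[3]->L => DDRLDRDLL INVALID (collision), skipped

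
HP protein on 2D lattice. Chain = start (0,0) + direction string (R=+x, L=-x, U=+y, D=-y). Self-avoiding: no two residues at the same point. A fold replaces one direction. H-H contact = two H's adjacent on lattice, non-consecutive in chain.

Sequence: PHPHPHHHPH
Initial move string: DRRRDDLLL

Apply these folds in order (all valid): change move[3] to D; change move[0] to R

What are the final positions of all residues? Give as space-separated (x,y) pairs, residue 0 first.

Initial moves: DRRRDDLLL
Fold: move[3]->D => DRRDDDLLL (positions: [(0, 0), (0, -1), (1, -1), (2, -1), (2, -2), (2, -3), (2, -4), (1, -4), (0, -4), (-1, -4)])
Fold: move[0]->R => RRRDDDLLL (positions: [(0, 0), (1, 0), (2, 0), (3, 0), (3, -1), (3, -2), (3, -3), (2, -3), (1, -3), (0, -3)])

Answer: (0,0) (1,0) (2,0) (3,0) (3,-1) (3,-2) (3,-3) (2,-3) (1,-3) (0,-3)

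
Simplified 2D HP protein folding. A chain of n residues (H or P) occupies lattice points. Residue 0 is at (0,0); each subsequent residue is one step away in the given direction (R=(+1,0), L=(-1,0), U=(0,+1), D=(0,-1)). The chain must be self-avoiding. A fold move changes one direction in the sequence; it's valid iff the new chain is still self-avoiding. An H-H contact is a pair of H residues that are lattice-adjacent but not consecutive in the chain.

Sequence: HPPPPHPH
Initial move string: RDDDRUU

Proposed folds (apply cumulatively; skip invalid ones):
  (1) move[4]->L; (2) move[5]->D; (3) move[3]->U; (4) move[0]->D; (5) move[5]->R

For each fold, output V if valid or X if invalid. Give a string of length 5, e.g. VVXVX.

Answer: VXXVX

Derivation:
Initial: RDDDRUU -> [(0, 0), (1, 0), (1, -1), (1, -2), (1, -3), (2, -3), (2, -2), (2, -1)]
Fold 1: move[4]->L => RDDDLUU VALID
Fold 2: move[5]->D => RDDDLDU INVALID (collision), skipped
Fold 3: move[3]->U => RDDULUU INVALID (collision), skipped
Fold 4: move[0]->D => DDDDLUU VALID
Fold 5: move[5]->R => DDDDLRU INVALID (collision), skipped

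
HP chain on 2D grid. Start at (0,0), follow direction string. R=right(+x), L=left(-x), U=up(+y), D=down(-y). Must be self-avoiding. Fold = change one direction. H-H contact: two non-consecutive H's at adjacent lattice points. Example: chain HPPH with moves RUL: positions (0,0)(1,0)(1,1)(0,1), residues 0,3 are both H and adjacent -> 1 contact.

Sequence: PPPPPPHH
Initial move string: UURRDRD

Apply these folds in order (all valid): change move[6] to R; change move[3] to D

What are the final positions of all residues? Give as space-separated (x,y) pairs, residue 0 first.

Initial moves: UURRDRD
Fold: move[6]->R => UURRDRR (positions: [(0, 0), (0, 1), (0, 2), (1, 2), (2, 2), (2, 1), (3, 1), (4, 1)])
Fold: move[3]->D => UURDDRR (positions: [(0, 0), (0, 1), (0, 2), (1, 2), (1, 1), (1, 0), (2, 0), (3, 0)])

Answer: (0,0) (0,1) (0,2) (1,2) (1,1) (1,0) (2,0) (3,0)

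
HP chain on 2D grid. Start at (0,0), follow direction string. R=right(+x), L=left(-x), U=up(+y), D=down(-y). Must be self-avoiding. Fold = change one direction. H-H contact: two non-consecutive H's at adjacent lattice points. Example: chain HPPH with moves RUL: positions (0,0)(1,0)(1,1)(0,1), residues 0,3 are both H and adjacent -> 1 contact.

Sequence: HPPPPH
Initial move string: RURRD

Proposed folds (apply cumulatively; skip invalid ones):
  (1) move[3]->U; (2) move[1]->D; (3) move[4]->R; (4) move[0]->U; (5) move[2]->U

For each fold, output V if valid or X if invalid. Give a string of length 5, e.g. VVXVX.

Initial: RURRD -> [(0, 0), (1, 0), (1, 1), (2, 1), (3, 1), (3, 0)]
Fold 1: move[3]->U => RURUD INVALID (collision), skipped
Fold 2: move[1]->D => RDRRD VALID
Fold 3: move[4]->R => RDRRR VALID
Fold 4: move[0]->U => UDRRR INVALID (collision), skipped
Fold 5: move[2]->U => RDURR INVALID (collision), skipped

Answer: XVVXX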